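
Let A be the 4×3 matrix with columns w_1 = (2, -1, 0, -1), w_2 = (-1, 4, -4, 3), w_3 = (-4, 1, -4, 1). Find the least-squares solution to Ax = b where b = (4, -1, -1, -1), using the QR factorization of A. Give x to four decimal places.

e_1 = w_1/‖w_1‖ = (2, -1, 0, -1)/2.4495 = (0.8165, -0.4082, 0.0000, -0.4082).
r_{12} = e_1·w_2 = -3.6742.
u_2 = w_2 + 3.6742·e_1 = (2.0000, 2.5000, -4.0000, 1.5000).
‖u_2‖ = 5.3385, so e_2 = (0.3746, 0.4683, -0.7493, 0.2810).
r_{13} = e_1·w_3 = -4.0825; r_{23} = e_2·w_3 = 2.2478.
u_3 = w_3 + 4.0825·e_1 − 2.2478·e_2 = (-1.5088, -1.7193, -2.3158, -1.2982).
‖u_3‖ = 3.5044, so e_3 = (-0.4305, -0.4906, -0.6608, -0.3705).
Qᵀb = (4.0825, 1.4985, -0.2003).
Back-substitute: x_3 = -0.2003/3.5044 = -0.0571.
x_2 = (1.4985 − 2.2478·(-0.0571))/5.3385 = 0.3048.
x_1 = (4.0825 + 3.6742·0.3048 + 4.0825·(-0.0571))/2.4495 = 2.0286.

x = (2.0286, 0.3048, -0.0571)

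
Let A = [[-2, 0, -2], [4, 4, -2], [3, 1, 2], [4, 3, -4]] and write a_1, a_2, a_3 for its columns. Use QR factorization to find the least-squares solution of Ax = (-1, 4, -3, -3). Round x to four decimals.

x = (-2.0422, 3.3911, 1.1589)

a_1 = (-2, 4, 3, 4); ‖a_1‖ = 6.7082, so e_1 = (-0.2981, 0.5963, 0.4472, 0.5963).
e_1·a_2 = (-0.2981)·0 + 0.5963·4 + 0.4472·1 + 0.5963·3 = 4.6212.
u_2 = a_2 − 4.6212·e_1 = (1.3778, 1.2444, -1.0667, 0.2444).
‖u_2‖ = 2.1551, so e_2 = (0.6393, 0.5774, -0.4950, 0.1134).
e_1·a_3 = (-0.2981)·(-2) + 0.5963·(-2) + 0.4472·2 + 0.5963·(-4) = -2.0870; e_2·a_3 = 0.6393·(-2) + 0.5774·(-2) + (-0.4950)·2 + 0.1134·(-4) = -3.8771.
u_3 = a_3 + 2.0870·e_1 + 3.8771·e_2 = (-0.1435, 1.4833, 1.0144, -2.3158).
‖u_3‖ = 2.9347, so e_3 = (-0.0489, 0.5054, 0.3456, -0.7891).
Qᵀb = (-0.4472, 2.8150, 3.4010).
Back-substitute: x_3 = 3.4010/2.9347 = 1.1589.
x_2 = (2.8150 + 3.8771·1.1589)/2.1551 = 3.3911.
x_1 = (-0.4472 − 4.6212·3.3911 + 2.0870·1.1589)/6.7082 = -2.0422.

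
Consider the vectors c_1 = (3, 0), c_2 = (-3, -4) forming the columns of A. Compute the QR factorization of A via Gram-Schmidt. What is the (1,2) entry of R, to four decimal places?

r_{12} = -3.0000

c_1 = (3, 0); ‖c_1‖ = 3.0000, so q_1 = (1.0000, 0.0000).
r_{12} = q_1·c_2 = -3.0000.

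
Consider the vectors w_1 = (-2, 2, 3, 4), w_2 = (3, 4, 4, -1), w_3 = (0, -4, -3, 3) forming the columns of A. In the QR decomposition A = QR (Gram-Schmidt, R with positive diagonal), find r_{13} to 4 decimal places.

e_1 = w_1/‖w_1‖ = (-2, 2, 3, 4)/5.7446 = (-0.3482, 0.3482, 0.5222, 0.6963).
r_{13} = e_1·w_3 = -0.8704.

r_{13} = -0.8704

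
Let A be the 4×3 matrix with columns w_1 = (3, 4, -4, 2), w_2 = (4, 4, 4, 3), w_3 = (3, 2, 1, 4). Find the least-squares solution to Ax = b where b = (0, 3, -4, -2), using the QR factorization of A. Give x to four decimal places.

w_1 = (3, 4, -4, 2); ‖w_1‖ = 6.7082, so e_1 = (0.4472, 0.5963, -0.5963, 0.2981).
e_1·w_2 = 0.4472·4 + 0.5963·4 + (-0.5963)·4 + 0.2981·3 = 2.6833.
u_2 = w_2 − 2.6833·e_1 = (2.8000, 2.4000, 5.6000, 2.2000).
‖u_2‖ = 7.0569, so e_2 = (0.3968, 0.3401, 0.7935, 0.3118).
e_1·w_3 = 0.4472·3 + 0.5963·2 + (-0.5963)·1 + 0.2981·4 = 3.1305; e_2·w_3 = 0.3968·3 + 0.3401·2 + 0.7935·1 + 0.3118·4 = 3.9111.
u_3 = w_3 − 3.1305·e_1 − 3.9111·e_2 = (0.0482, -1.1968, -0.2369, 1.8474).
‖u_3‖ = 2.2144, so e_3 = (0.0218, -0.5405, -0.1070, 0.8343).
Qᵀb = (3.5777, -2.7774, -2.8619).
Back-substitute: x_3 = -2.8619/2.2144 = -1.2924.
x_2 = (-2.7774 − 3.9111·(-1.2924))/7.0569 = 0.3227.
x_1 = (3.5777 − 2.6833·0.3227 − 3.1305·(-1.2924))/6.7082 = 1.0074.

x = (1.0074, 0.3227, -1.2924)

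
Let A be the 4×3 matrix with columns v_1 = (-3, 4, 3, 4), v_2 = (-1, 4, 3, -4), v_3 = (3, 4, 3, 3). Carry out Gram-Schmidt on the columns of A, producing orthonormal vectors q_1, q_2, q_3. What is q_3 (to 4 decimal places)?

q_3 = (0.9044, 0.2894, 0.2171, 0.2261)

q_1 = v_1/‖v_1‖ = (-3, 4, 3, 4)/7.0711 = (-0.4243, 0.5657, 0.4243, 0.5657).
r_{12} = q_1·v_2 = 1.6971.
u_2 = v_2 − 1.6971·q_1 = (-0.2800, 3.0400, 2.2800, -4.9600).
‖u_2‖ = 6.2546, so q_2 = (-0.0448, 0.4860, 0.3645, -0.7930).
r_{13} = q_1·v_3 = 3.9598; r_{23} = q_2·v_3 = 0.5244.
u_3 = v_3 − 3.9598·q_1 − 0.5244·q_2 = (4.7035, 1.5051, 1.1288, 1.1759).
‖u_3‖ = 5.2005, so q_3 = (0.9044, 0.2894, 0.2171, 0.2261).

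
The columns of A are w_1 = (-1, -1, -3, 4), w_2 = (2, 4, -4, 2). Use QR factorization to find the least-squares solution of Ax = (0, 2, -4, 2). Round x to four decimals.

w_1 = (-1, -1, -3, 4); ‖w_1‖ = 5.1962, so e_1 = (-0.1925, -0.1925, -0.5774, 0.7698).
e_1·w_2 = (-0.1925)·2 + (-0.1925)·4 + (-0.5774)·(-4) + 0.7698·2 = 2.6943.
u_2 = w_2 − 2.6943·e_1 = (2.5185, 4.5185, -2.4444, -0.0741).
‖u_2‖ = 5.7220, so e_2 = (0.4402, 0.7897, -0.4272, -0.0129).
Qᵀb = (3.4641, 3.2623).
Back-substitute: x_2 = 3.2623/5.7220 = 0.5701.
x_1 = (3.4641 − 2.6943·0.5701)/5.1962 = 0.3710.

x = (0.3710, 0.5701)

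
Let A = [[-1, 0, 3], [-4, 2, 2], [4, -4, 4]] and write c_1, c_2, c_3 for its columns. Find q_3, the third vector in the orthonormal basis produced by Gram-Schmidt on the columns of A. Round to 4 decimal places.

q_3 = (0.8729, -0.4364, -0.2182)

q_1 = c_1/‖c_1‖ = (-1, -4, 4)/5.7446 = (-0.1741, -0.6963, 0.6963).
r_{12} = q_1·c_2 = -4.1779.
u_2 = c_2 + 4.1779·q_1 = (-0.7273, -0.9091, -1.0909).
‖u_2‖ = 1.5954, so q_2 = (-0.4558, -0.5698, -0.6838).
r_{13} = q_1·c_3 = 0.8704; r_{23} = q_2·c_3 = -5.2422.
u_3 = c_3 − 0.8704·q_1 + 5.2422·q_2 = (0.7619, -0.3810, -0.1905).
‖u_3‖ = 0.8729, so q_3 = (0.8729, -0.4364, -0.2182).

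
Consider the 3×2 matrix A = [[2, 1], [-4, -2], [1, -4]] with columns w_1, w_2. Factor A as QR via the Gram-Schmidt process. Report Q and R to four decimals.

Q = [[0.4364, 0.0976], [-0.8729, -0.1952], [0.2182, -0.9759]], R = [[4.5826, 1.3093], [0.0000, 4.3916]]

w_1 = (2, -4, 1); ‖w_1‖ = 4.5826, so q_1 = (0.4364, -0.8729, 0.2182).
q_1·w_2 = 0.4364·1 + (-0.8729)·(-2) + 0.2182·(-4) = 1.3093.
u_2 = w_2 − 1.3093·q_1 = (0.4286, -0.8571, -4.2857).
‖u_2‖ = 4.3916, so q_2 = (0.0976, -0.1952, -0.9759).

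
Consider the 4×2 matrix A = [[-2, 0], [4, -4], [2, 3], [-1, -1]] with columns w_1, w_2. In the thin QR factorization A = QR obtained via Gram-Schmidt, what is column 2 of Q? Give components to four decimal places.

e_2 = (-0.1509, -0.5366, 0.7798, -0.2851)

w_1 = (-2, 4, 2, -1); ‖w_1‖ = 5.0000, so e_1 = (-0.4000, 0.8000, 0.4000, -0.2000).
e_1·w_2 = (-0.4000)·0 + 0.8000·(-4) + 0.4000·3 + (-0.2000)·(-1) = -1.8000.
u_2 = w_2 + 1.8000·e_1 = (-0.7200, -2.5600, 3.7200, -1.3600).
‖u_2‖ = 4.7707, so e_2 = (-0.1509, -0.5366, 0.7798, -0.2851).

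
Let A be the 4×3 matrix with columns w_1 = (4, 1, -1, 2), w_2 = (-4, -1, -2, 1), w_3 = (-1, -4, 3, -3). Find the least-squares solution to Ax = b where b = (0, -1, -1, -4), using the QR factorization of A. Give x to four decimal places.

x = (-0.3790, -0.2612, 0.1799)

w_1 = (4, 1, -1, 2); ‖w_1‖ = 4.6904, so q_1 = (0.8528, 0.2132, -0.2132, 0.4264).
q_1·w_2 = 0.8528·(-4) + 0.2132·(-1) + (-0.2132)·(-2) + 0.4264·1 = -2.7716.
u_2 = w_2 + 2.7716·q_1 = (-1.6364, -0.4091, -2.5909, 2.1818).
‖u_2‖ = 3.7839, so q_2 = (-0.4324, -0.1081, -0.6847, 0.5766).
q_1·w_3 = 0.8528·(-1) + 0.2132·(-4) + (-0.2132)·3 + 0.4264·(-3) = -3.6244; q_2·w_3 = (-0.4324)·(-1) + (-0.1081)·(-4) + (-0.6847)·3 + 0.5766·(-3) = -2.9190.
u_3 = w_3 + 3.6244·q_1 + 2.9190·q_2 = (0.8286, -3.5429, 0.2286, 0.2286).
‖u_3‖ = 3.6528, so q_3 = (0.2268, -0.9699, 0.0626, 0.0626).
Qᵀb = (-1.7056, -1.5136, 0.6570).
Back-substitute: x_3 = 0.6570/3.6528 = 0.1799.
x_2 = (-1.5136 + 2.9190·0.1799)/3.7839 = -0.2612.
x_1 = (-1.7056 + 2.7716·(-0.2612) + 3.6244·0.1799)/4.6904 = -0.3790.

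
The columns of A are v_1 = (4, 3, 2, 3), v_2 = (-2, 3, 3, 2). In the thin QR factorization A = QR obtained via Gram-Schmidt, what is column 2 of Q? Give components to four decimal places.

v_1 = (4, 3, 2, 3); ‖v_1‖ = 6.1644, so e_1 = (0.6489, 0.4867, 0.3244, 0.4867).
e_1·v_2 = 0.6489·(-2) + 0.4867·3 + 0.3244·3 + 0.4867·2 = 2.1089.
u_2 = v_2 − 2.1089·e_1 = (-3.3684, 1.9737, 2.3158, 0.9737).
‖u_2‖ = 4.6425, so e_2 = (-0.7256, 0.4251, 0.4988, 0.2097).

e_2 = (-0.7256, 0.4251, 0.4988, 0.2097)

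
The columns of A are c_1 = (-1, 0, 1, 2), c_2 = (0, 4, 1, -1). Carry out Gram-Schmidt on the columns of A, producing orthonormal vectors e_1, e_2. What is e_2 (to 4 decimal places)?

e_1 = c_1/‖c_1‖ = (-1, 0, 1, 2)/2.4495 = (-0.4082, 0.0000, 0.4082, 0.8165).
r_{12} = e_1·c_2 = -0.4082.
u_2 = c_2 + 0.4082·e_1 = (-0.1667, 4.0000, 1.1667, -0.6667).
‖u_2‖ = 4.2230, so e_2 = (-0.0395, 0.9472, 0.2763, -0.1579).

e_2 = (-0.0395, 0.9472, 0.2763, -0.1579)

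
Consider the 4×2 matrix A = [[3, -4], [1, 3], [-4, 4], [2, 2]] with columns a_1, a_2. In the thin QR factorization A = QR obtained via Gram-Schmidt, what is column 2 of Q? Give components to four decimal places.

q_2 = (-0.3452, 0.6722, 0.2180, 0.6177)

a_1 = (3, 1, -4, 2); ‖a_1‖ = 5.4772, so q_1 = (0.5477, 0.1826, -0.7303, 0.3651).
q_1·a_2 = 0.5477·(-4) + 0.1826·3 + (-0.7303)·4 + 0.3651·2 = -3.8341.
u_2 = a_2 + 3.8341·q_1 = (-1.9000, 3.7000, 1.2000, 3.4000).
‖u_2‖ = 5.5045, so q_2 = (-0.3452, 0.6722, 0.2180, 0.6177).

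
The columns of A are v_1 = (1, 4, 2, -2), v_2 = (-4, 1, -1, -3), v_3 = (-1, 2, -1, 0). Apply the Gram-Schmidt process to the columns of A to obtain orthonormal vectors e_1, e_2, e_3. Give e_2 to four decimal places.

e_2 = (-0.8103, 0.0701, -0.2571, -0.5220)

v_1 = (1, 4, 2, -2); ‖v_1‖ = 5.0000, so e_1 = (0.2000, 0.8000, 0.4000, -0.4000).
e_1·v_2 = 0.2000·(-4) + 0.8000·1 + 0.4000·(-1) + (-0.4000)·(-3) = 0.8000.
u_2 = v_2 − 0.8000·e_1 = (-4.1600, 0.3600, -1.3200, -2.6800).
‖u_2‖ = 5.1342, so e_2 = (-0.8103, 0.0701, -0.2571, -0.5220).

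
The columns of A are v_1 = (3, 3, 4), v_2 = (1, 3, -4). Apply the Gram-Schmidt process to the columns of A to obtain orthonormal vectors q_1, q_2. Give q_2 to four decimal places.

v_1 = (3, 3, 4); ‖v_1‖ = 5.8310, so q_1 = (0.5145, 0.5145, 0.6860).
q_1·v_2 = 0.5145·1 + 0.5145·3 + 0.6860·(-4) = -0.6860.
u_2 = v_2 + 0.6860·q_1 = (1.3529, 3.3529, -3.5294).
‖u_2‖ = 5.0527, so q_2 = (0.2678, 0.6636, -0.6985).

q_2 = (0.2678, 0.6636, -0.6985)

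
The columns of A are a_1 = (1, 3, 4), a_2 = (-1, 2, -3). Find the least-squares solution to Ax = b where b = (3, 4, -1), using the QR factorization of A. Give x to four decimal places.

x = (0.6667, 0.9048)

a_1 = (1, 3, 4); ‖a_1‖ = 5.0990, so e_1 = (0.1961, 0.5883, 0.7845).
e_1·a_2 = 0.1961·(-1) + 0.5883·2 + 0.7845·(-3) = -1.3728.
u_2 = a_2 + 1.3728·e_1 = (-0.7308, 2.8077, -1.9231).
‖u_2‖ = 3.4807, so e_2 = (-0.2099, 0.8066, -0.5525).
Qᵀb = (2.1573, 3.1492).
Back-substitute: x_2 = 3.1492/3.4807 = 0.9048.
x_1 = (2.1573 + 1.3728·0.9048)/5.0990 = 0.6667.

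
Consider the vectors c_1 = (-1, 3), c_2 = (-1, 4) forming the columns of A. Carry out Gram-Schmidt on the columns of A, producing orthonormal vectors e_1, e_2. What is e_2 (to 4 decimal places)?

c_1 = (-1, 3); ‖c_1‖ = 3.1623, so e_1 = (-0.3162, 0.9487).
e_1·c_2 = (-0.3162)·(-1) + 0.9487·4 = 4.1110.
u_2 = c_2 − 4.1110·e_1 = (0.3000, 0.1000).
‖u_2‖ = 0.3162, so e_2 = (0.9487, 0.3162).

e_2 = (0.9487, 0.3162)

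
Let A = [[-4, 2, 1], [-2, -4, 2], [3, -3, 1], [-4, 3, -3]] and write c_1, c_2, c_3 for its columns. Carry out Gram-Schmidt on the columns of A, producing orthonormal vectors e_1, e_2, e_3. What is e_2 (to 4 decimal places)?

c_1 = (-4, -2, 3, -4); ‖c_1‖ = 6.7082, so e_1 = (-0.5963, -0.2981, 0.4472, -0.5963).
e_1·c_2 = (-0.5963)·2 + (-0.2981)·(-4) + 0.4472·(-3) + (-0.5963)·3 = -3.1305.
u_2 = c_2 + 3.1305·e_1 = (0.1333, -4.9333, -1.6000, 1.1333).
‖u_2‖ = 5.3104, so e_2 = (0.0251, -0.9290, -0.3013, 0.2134).

e_2 = (0.0251, -0.9290, -0.3013, 0.2134)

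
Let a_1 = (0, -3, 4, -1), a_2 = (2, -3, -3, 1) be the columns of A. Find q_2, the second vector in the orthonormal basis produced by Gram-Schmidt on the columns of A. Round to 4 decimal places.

q_2 = (0.4227, -0.7316, -0.5040, 0.1788)

a_1 = (0, -3, 4, -1); ‖a_1‖ = 5.0990, so q_1 = (0.0000, -0.5883, 0.7845, -0.1961).
q_1·a_2 = 0.0000·2 + (-0.5883)·(-3) + 0.7845·(-3) + (-0.1961)·1 = -0.7845.
u_2 = a_2 + 0.7845·q_1 = (2.0000, -3.4615, -2.3846, 0.8462).
‖u_2‖ = 4.7312, so q_2 = (0.4227, -0.7316, -0.5040, 0.1788).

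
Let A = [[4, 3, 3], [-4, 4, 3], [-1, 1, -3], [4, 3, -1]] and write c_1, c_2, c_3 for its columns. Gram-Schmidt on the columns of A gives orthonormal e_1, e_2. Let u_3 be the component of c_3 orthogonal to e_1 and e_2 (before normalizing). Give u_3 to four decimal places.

u_3 = (2.0000, 0.8824, -3.5294, -2.0000)

e_1 = c_1/‖c_1‖ = (4, -4, -1, 4)/7.0000 = (0.5714, -0.5714, -0.1429, 0.5714).
r_{12} = e_1·c_2 = 1.0000.
u_2 = c_2 − 1.0000·e_1 = (2.4286, 4.5714, 1.1429, 2.4286).
‖u_2‖ = 5.8310, so e_2 = (0.4165, 0.7840, 0.1960, 0.4165).
r_{13} = e_1·c_3 = -0.1429; r_{23} = e_2·c_3 = 2.5970.
u_3 = c_3 + 0.1429·e_1 − 2.5970·e_2 = (2.0000, 0.8824, -3.5294, -2.0000).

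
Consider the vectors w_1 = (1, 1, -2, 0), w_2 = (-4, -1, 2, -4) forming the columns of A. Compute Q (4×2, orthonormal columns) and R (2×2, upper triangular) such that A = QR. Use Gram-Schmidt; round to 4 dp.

Q = [[0.4082, -0.5157], [0.4082, 0.1031], [-0.8165, -0.2063], [0.0000, -0.8251]], R = [[2.4495, -3.6742], [0.0000, 4.8477]]

w_1 = (1, 1, -2, 0); ‖w_1‖ = 2.4495, so q_1 = (0.4082, 0.4082, -0.8165, 0.0000).
q_1·w_2 = 0.4082·(-4) + 0.4082·(-1) + (-0.8165)·2 + 0.0000·(-4) = -3.6742.
u_2 = w_2 + 3.6742·q_1 = (-2.5000, 0.5000, -1.0000, -4.0000).
‖u_2‖ = 4.8477, so q_2 = (-0.5157, 0.1031, -0.2063, -0.8251).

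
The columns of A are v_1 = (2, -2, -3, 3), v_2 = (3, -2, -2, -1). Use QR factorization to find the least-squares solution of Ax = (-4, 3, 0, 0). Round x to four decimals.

e_1 = v_1/‖v_1‖ = (2, -2, -3, 3)/5.0990 = (0.3922, -0.3922, -0.5883, 0.5883).
r_{12} = e_1·v_2 = 2.5495.
u_2 = v_2 − 2.5495·e_1 = (2.0000, -1.0000, -0.5000, -2.5000).
‖u_2‖ = 3.3912, so e_2 = (0.5898, -0.2949, -0.1474, -0.7372).
Qᵀb = (-2.7456, -3.2437).
Back-substitute: x_2 = -3.2437/3.3912 = -0.9565.
x_1 = (-2.7456 − 2.5495·(-0.9565))/5.0990 = -0.0602.

x = (-0.0602, -0.9565)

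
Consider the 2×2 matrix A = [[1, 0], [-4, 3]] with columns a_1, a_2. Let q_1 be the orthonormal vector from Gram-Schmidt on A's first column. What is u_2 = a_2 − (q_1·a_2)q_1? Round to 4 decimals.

q_1 = a_1/‖a_1‖ = (1, -4)/4.1231 = (0.2425, -0.9701).
r_{12} = q_1·a_2 = -2.9104.
u_2 = a_2 + 2.9104·q_1 = (0.7059, 0.1765).

u_2 = (0.7059, 0.1765)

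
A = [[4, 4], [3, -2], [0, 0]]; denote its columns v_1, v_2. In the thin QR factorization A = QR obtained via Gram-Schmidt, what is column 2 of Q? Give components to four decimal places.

v_1 = (4, 3, 0); ‖v_1‖ = 5.0000, so e_1 = (0.8000, 0.6000, 0.0000).
e_1·v_2 = 0.8000·4 + 0.6000·(-2) + 0.0000·0 = 2.0000.
u_2 = v_2 − 2.0000·e_1 = (2.4000, -3.2000, 0.0000).
‖u_2‖ = 4.0000, so e_2 = (0.6000, -0.8000, 0.0000).

e_2 = (0.6000, -0.8000, 0.0000)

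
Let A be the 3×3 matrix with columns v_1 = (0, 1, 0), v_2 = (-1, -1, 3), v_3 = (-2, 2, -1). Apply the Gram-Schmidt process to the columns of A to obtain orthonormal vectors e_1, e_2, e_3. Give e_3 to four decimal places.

e_3 = (-0.9487, 0.0000, -0.3162)

v_1 = (0, 1, 0); ‖v_1‖ = 1.0000, so e_1 = (0.0000, 1.0000, 0.0000).
e_1·v_2 = 0.0000·(-1) + 1.0000·(-1) + 0.0000·3 = -1.0000.
u_2 = v_2 + 1.0000·e_1 = (-1.0000, 0.0000, 3.0000).
‖u_2‖ = 3.1623, so e_2 = (-0.3162, 0.0000, 0.9487).
e_1·v_3 = 0.0000·(-2) + 1.0000·2 + 0.0000·(-1) = 2.0000; e_2·v_3 = (-0.3162)·(-2) + 0.0000·2 + 0.9487·(-1) = -0.3162.
u_3 = v_3 − 2.0000·e_1 + 0.3162·e_2 = (-2.1000, 0.0000, -0.7000).
‖u_3‖ = 2.2136, so e_3 = (-0.9487, 0.0000, -0.3162).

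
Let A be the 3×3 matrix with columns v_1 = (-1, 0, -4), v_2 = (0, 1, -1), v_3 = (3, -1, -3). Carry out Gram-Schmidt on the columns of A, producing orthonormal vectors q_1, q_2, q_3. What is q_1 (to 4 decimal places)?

v_1 = (-1, 0, -4); ‖v_1‖ = 4.1231, so q_1 = (-0.2425, 0.0000, -0.9701).

q_1 = (-0.2425, 0.0000, -0.9701)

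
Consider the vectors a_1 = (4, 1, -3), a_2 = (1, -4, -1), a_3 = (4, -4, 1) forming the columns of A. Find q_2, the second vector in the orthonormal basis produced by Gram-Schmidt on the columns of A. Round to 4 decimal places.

q_2 = (0.1282, -0.9795, -0.1556)

a_1 = (4, 1, -3); ‖a_1‖ = 5.0990, so q_1 = (0.7845, 0.1961, -0.5883).
q_1·a_2 = 0.7845·1 + 0.1961·(-4) + (-0.5883)·(-1) = 0.5883.
u_2 = a_2 − 0.5883·q_1 = (0.5385, -4.1154, -0.6538).
‖u_2‖ = 4.2016, so q_2 = (0.1282, -0.9795, -0.1556).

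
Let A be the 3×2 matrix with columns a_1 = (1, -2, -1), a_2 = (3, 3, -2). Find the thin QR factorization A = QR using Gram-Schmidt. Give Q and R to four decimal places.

q_1 = a_1/‖a_1‖ = (1, -2, -1)/2.4495 = (0.4082, -0.8165, -0.4082).
r_{12} = q_1·a_2 = -0.4082.
u_2 = a_2 + 0.4082·q_1 = (3.1667, 2.6667, -2.1667).
‖u_2‖ = 4.6726, so q_2 = (0.6777, 0.5707, -0.4637).

Q = [[0.4082, 0.6777], [-0.8165, 0.5707], [-0.4082, -0.4637]], R = [[2.4495, -0.4082], [0.0000, 4.6726]]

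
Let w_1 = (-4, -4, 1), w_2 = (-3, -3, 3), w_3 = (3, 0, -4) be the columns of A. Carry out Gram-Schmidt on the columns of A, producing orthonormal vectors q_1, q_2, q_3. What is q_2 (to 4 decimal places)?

q_2 = (0.1231, 0.1231, 0.9847)

q_1 = w_1/‖w_1‖ = (-4, -4, 1)/5.7446 = (-0.6963, -0.6963, 0.1741).
r_{12} = q_1·w_2 = 4.7001.
u_2 = w_2 − 4.7001·q_1 = (0.2727, 0.2727, 2.1818).
‖u_2‖ = 2.2156, so q_2 = (0.1231, 0.1231, 0.9847).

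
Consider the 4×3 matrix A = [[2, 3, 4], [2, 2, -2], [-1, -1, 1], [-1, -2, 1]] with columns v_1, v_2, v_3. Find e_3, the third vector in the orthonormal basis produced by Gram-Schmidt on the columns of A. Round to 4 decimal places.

e_1 = v_1/‖v_1‖ = (2, 2, -1, -1)/3.1623 = (0.6325, 0.6325, -0.3162, -0.3162).
r_{12} = e_1·v_2 = 4.1110.
u_2 = v_2 − 4.1110·e_1 = (0.4000, -0.6000, 0.3000, -0.7000).
‖u_2‖ = 1.0488, so e_2 = (0.3814, -0.5721, 0.2860, -0.6674).
r_{13} = e_1·v_3 = 0.6325; r_{23} = e_2·v_3 = 2.2883.
u_3 = v_3 − 0.6325·e_1 − 2.2883·e_2 = (2.7273, -1.0909, 0.5455, 2.7273).
‖u_3‖ = 4.0452, so e_3 = (0.6742, -0.2697, 0.1348, 0.6742).

e_3 = (0.6742, -0.2697, 0.1348, 0.6742)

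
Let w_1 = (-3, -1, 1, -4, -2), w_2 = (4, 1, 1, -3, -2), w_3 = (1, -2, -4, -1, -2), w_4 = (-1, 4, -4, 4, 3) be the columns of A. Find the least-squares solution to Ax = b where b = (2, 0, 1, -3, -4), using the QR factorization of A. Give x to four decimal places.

w_1 = (-3, -1, 1, -4, -2); ‖w_1‖ = 5.5678, so e_1 = (-0.5388, -0.1796, 0.1796, -0.7184, -0.3592).
e_1·w_2 = (-0.5388)·4 + (-0.1796)·1 + 0.1796·1 + (-0.7184)·(-3) + (-0.3592)·(-2) = 0.7184.
u_2 = w_2 − 0.7184·e_1 = (4.3871, 1.1290, 0.8710, -2.4839, -1.7419).
‖u_2‖ = 5.5212, so e_2 = (0.7946, 0.2045, 0.1577, -0.4499, -0.3155).
e_1·w_3 = (-0.5388)·1 + (-0.1796)·(-2) + 0.1796·(-4) + (-0.7184)·(-1) + (-0.3592)·(-2) = 0.5388; e_2·w_3 = 0.7946·1 + 0.2045·(-2) + 0.1577·(-4) + (-0.4499)·(-1) + (-0.3155)·(-2) = 0.8355.
u_3 = w_3 − 0.5388·e_1 − 0.8355·e_2 = (0.6265, -2.0741, -4.2286, -0.2370, -1.5429).
‖u_3‖ = 5.0012, so e_3 = (0.1253, -0.4147, -0.8455, -0.0474, -0.3085).
e_1·w_4 = (-0.5388)·(-1) + (-0.1796)·4 + 0.1796·(-4) + (-0.7184)·4 + (-0.3592)·3 = -4.8493; e_2·w_4 = 0.7946·(-1) + 0.2045·4 + 0.1577·(-4) + (-0.4499)·4 + (-0.3155)·3 = -3.3536; e_3·w_4 = 0.1253·(-1) + (-0.4147)·4 + (-0.8455)·(-4) + (-0.0474)·4 + (-0.3085)·3 = 0.4829.
u_4 = w_4 + 4.8493·e_1 + 3.3536·e_2 − 0.4829·e_3 = (-1.0086, 4.0151, -2.1917, -0.9697, 0.3490).
‖u_4‖ = 4.7962, so e_4 = (-0.2103, 0.8371, -0.4570, -0.2022, 0.0728).
Qᵀb = (2.6941, 4.3586, 0.7812, -0.5620).
Back-substitute: x_4 = -0.5620/4.7962 = -0.1172.
x_3 = (0.7812 − 0.4829·(-0.1172))/5.0012 = 0.1675.
x_2 = (4.3586 − 0.8355·0.1675 + 3.3536·(-0.1172))/5.5212 = 0.6929.
x_1 = (2.6941 − 0.7184·0.6929 − 0.5388·0.1675 + 4.8493·(-0.1172))/5.5678 = 0.2762.

x = (0.2762, 0.6929, 0.1675, -0.1172)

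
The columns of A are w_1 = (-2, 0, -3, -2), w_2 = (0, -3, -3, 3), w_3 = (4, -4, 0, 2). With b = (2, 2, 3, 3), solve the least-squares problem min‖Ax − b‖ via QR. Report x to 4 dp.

x = (-1.4706, 0.2353, -0.4412)

w_1 = (-2, 0, -3, -2); ‖w_1‖ = 4.1231, so e_1 = (-0.4851, 0.0000, -0.7276, -0.4851).
e_1·w_2 = (-0.4851)·0 + 0.0000·(-3) + (-0.7276)·(-3) + (-0.4851)·3 = 0.7276.
u_2 = w_2 − 0.7276·e_1 = (0.3529, -3.0000, -2.4706, 3.3529).
‖u_2‖ = 5.1450, so e_2 = (0.0686, -0.5831, -0.4802, 0.6517).
e_1·w_3 = (-0.4851)·4 + 0.0000·(-4) + (-0.7276)·0 + (-0.4851)·2 = -2.9104; e_2·w_3 = 0.0686·4 + (-0.5831)·(-4) + (-0.4802)·0 + 0.6517·2 = 3.9102.
u_3 = w_3 + 2.9104·e_1 − 3.9102·e_2 = (2.3200, -1.7200, -0.2400, -1.9600).
‖u_3‖ = 3.4986, so e_3 = (0.6631, -0.4916, -0.0686, -0.5602).
Qᵀb = (-4.6082, -0.5145, -1.5435).
Back-substitute: x_3 = -1.5435/3.4986 = -0.4412.
x_2 = (-0.5145 − 3.9102·(-0.4412))/5.1450 = 0.2353.
x_1 = (-4.6082 − 0.7276·0.2353 + 2.9104·(-0.4412))/4.1231 = -1.4706.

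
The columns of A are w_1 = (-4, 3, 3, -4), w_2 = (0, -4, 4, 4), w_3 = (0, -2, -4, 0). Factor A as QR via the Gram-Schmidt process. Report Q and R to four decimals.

Q = [[-0.5657, -0.1955, -0.6134], [0.4243, -0.4642, -0.6282], [0.4243, 0.7575, -0.4402], [-0.5657, 0.4154, -0.1880]], R = [[7.0711, -2.2627, -2.5456], [0.0000, 6.5483, -2.1013], [0.0000, 0.0000, 3.0174]]

w_1 = (-4, 3, 3, -4); ‖w_1‖ = 7.0711, so q_1 = (-0.5657, 0.4243, 0.4243, -0.5657).
q_1·w_2 = (-0.5657)·0 + 0.4243·(-4) + 0.4243·4 + (-0.5657)·4 = -2.2627.
u_2 = w_2 + 2.2627·q_1 = (-1.2800, -3.0400, 4.9600, 2.7200).
‖u_2‖ = 6.5483, so q_2 = (-0.1955, -0.4642, 0.7575, 0.4154).
q_1·w_3 = (-0.5657)·0 + 0.4243·(-2) + 0.4243·(-4) + (-0.5657)·0 = -2.5456; q_2·w_3 = (-0.1955)·0 + (-0.4642)·(-2) + 0.7575·(-4) + 0.4154·0 = -2.1013.
u_3 = w_3 + 2.5456·q_1 + 2.1013·q_2 = (-1.8507, -1.8955, -1.3284, -0.5672).
‖u_3‖ = 3.0174, so q_3 = (-0.6134, -0.6282, -0.4402, -0.1880).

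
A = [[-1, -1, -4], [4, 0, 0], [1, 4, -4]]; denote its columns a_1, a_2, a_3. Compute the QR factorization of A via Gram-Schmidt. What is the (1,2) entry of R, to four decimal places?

a_1 = (-1, 4, 1); ‖a_1‖ = 4.2426, so e_1 = (-0.2357, 0.9428, 0.2357).
r_{12} = e_1·a_2 = 1.1785.

r_{12} = 1.1785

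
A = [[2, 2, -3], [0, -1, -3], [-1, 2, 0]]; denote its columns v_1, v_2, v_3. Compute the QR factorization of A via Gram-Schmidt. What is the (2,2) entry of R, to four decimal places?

r_{22} = 2.8636

v_1 = (2, 0, -1); ‖v_1‖ = 2.2361, so e_1 = (0.8944, 0.0000, -0.4472).
e_1·v_2 = 0.8944·2 + 0.0000·(-1) + (-0.4472)·2 = 0.8944.
u_2 = v_2 − 0.8944·e_1 = (1.2000, -1.0000, 2.4000).
r_{22} = ‖u_2‖ = 2.8636.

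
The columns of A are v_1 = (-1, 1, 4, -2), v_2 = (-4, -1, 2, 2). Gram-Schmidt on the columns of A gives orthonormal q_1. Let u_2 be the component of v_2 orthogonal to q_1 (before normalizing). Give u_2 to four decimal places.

v_1 = (-1, 1, 4, -2); ‖v_1‖ = 4.6904, so q_1 = (-0.2132, 0.2132, 0.8528, -0.4264).
q_1·v_2 = (-0.2132)·(-4) + 0.2132·(-1) + 0.8528·2 + (-0.4264)·2 = 1.4924.
u_2 = v_2 − 1.4924·q_1 = (-3.6818, -1.3182, 0.7273, 2.6364).

u_2 = (-3.6818, -1.3182, 0.7273, 2.6364)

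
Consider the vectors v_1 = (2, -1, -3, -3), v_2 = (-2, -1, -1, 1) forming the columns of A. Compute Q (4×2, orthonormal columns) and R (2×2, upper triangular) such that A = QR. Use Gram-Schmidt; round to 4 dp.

Q = [[0.4170, -0.6765], [-0.2085, -0.4397], [-0.6255, -0.5412], [-0.6255, 0.2368]], R = [[4.7958, -0.6255], [0.0000, 2.5707]]

q_1 = v_1/‖v_1‖ = (2, -1, -3, -3)/4.7958 = (0.4170, -0.2085, -0.6255, -0.6255).
r_{12} = q_1·v_2 = -0.6255.
u_2 = v_2 + 0.6255·q_1 = (-1.7391, -1.1304, -1.3913, 0.6087).
‖u_2‖ = 2.5707, so q_2 = (-0.6765, -0.4397, -0.5412, 0.2368).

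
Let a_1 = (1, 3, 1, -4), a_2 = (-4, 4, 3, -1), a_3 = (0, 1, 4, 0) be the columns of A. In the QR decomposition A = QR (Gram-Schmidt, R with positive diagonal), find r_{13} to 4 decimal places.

r_{13} = 1.3472

q_1 = a_1/‖a_1‖ = (1, 3, 1, -4)/5.1962 = (0.1925, 0.5774, 0.1925, -0.7698).
r_{13} = q_1·a_3 = 1.3472.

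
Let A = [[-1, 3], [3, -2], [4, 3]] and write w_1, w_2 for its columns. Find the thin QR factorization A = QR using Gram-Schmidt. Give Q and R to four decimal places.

Q = [[-0.1961, 0.6695], [0.5883, -0.5042], [0.7845, 0.5455]], R = [[5.0990, 0.5883], [0.0000, 4.6534]]

w_1 = (-1, 3, 4); ‖w_1‖ = 5.0990, so q_1 = (-0.1961, 0.5883, 0.7845).
q_1·w_2 = (-0.1961)·3 + 0.5883·(-2) + 0.7845·3 = 0.5883.
u_2 = w_2 − 0.5883·q_1 = (3.1154, -2.3462, 2.5385).
‖u_2‖ = 4.6534, so q_2 = (0.6695, -0.5042, 0.5455).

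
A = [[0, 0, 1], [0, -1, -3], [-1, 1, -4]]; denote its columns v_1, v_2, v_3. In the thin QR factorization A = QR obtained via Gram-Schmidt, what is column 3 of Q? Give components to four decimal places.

v_1 = (0, 0, -1); ‖v_1‖ = 1.0000, so q_1 = (0.0000, 0.0000, -1.0000).
q_1·v_2 = 0.0000·0 + 0.0000·(-1) + (-1.0000)·1 = -1.0000.
u_2 = v_2 + 1.0000·q_1 = (0.0000, -1.0000, 0.0000).
‖u_2‖ = 1.0000, so q_2 = (0.0000, -1.0000, 0.0000).
q_1·v_3 = 0.0000·1 + 0.0000·(-3) + (-1.0000)·(-4) = 4.0000; q_2·v_3 = 0.0000·1 + (-1.0000)·(-3) + 0.0000·(-4) = 3.0000.
u_3 = v_3 − 4.0000·q_1 − 3.0000·q_2 = (1.0000, 0.0000, 0.0000).
‖u_3‖ = 1.0000, so q_3 = (1.0000, 0.0000, 0.0000).

q_3 = (1.0000, 0.0000, 0.0000)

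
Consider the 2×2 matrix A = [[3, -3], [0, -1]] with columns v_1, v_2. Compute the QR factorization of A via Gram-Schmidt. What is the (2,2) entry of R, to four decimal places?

q_1 = v_1/‖v_1‖ = (3, 0)/3.0000 = (1.0000, 0.0000).
r_{12} = q_1·v_2 = -3.0000.
u_2 = v_2 + 3.0000·q_1 = (0.0000, -1.0000).
r_{22} = ‖u_2‖ = 1.0000.

r_{22} = 1.0000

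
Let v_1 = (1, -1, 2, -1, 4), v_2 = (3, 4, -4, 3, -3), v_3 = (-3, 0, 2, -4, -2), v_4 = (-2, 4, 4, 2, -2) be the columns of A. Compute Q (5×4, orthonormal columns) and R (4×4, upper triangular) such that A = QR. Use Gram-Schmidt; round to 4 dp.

e_1 = v_1/‖v_1‖ = (1, -1, 2, -1, 4)/4.7958 = (0.2085, -0.2085, 0.4170, -0.2085, 0.8341).
r_{12} = e_1·v_2 = -5.0043.
u_2 = v_2 + 5.0043·e_1 = (4.0435, 2.9565, -1.9130, 1.9565, 1.1739).
‖u_2‖ = 5.8272, so e_2 = (0.6939, 0.5074, -0.3283, 0.3358, 0.2015).
r_{13} = e_1·v_3 = -0.6255; r_{23} = e_2·v_3 = -4.4842.
u_3 = v_3 + 0.6255·e_1 + 4.4842·e_2 = (0.2420, 2.1447, 0.7887, -2.6248, -0.5749).
‖u_3‖ = 3.5356, so e_3 = (0.0684, 0.6066, 0.2231, -0.7424, -0.1626).
r_{14} = e_1·v_4 = -1.6681; r_{24} = e_2·v_4 = -0.4029; r_{34} = e_3·v_4 = 2.0222.
u_4 = v_4 + 1.6681·e_1 + 0.4029·e_2 − 2.0222·e_3 = (-1.5110, 2.6299, 4.1123, 3.2887, -0.1987).
‖u_4‖ = 6.0799, so e_4 = (-0.2485, 0.4326, 0.6764, 0.5409, -0.0327).

Q = [[0.2085, 0.6939, 0.0684, -0.2485], [-0.2085, 0.5074, 0.6066, 0.4326], [0.4170, -0.3283, 0.2231, 0.6764], [-0.2085, 0.3358, -0.7424, 0.5409], [0.8341, 0.2015, -0.1626, -0.0327]], R = [[4.7958, -5.0043, -0.6255, -1.6681], [0.0000, 5.8272, -4.4842, -0.4029], [0.0000, 0.0000, 3.5356, 2.0222], [0.0000, 0.0000, 0.0000, 6.0799]]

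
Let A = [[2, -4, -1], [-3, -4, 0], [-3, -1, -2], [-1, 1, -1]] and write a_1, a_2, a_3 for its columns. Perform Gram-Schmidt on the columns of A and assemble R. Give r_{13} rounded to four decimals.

r_{13} = 1.0426

a_1 = (2, -3, -3, -1); ‖a_1‖ = 4.7958, so q_1 = (0.4170, -0.6255, -0.6255, -0.2085).
r_{13} = q_1·a_3 = 1.0426.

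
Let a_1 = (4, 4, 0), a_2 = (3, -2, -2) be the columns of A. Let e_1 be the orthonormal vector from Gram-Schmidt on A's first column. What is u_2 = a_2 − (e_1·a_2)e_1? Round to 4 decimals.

a_1 = (4, 4, 0); ‖a_1‖ = 5.6569, so e_1 = (0.7071, 0.7071, 0.0000).
e_1·a_2 = 0.7071·3 + 0.7071·(-2) + 0.0000·(-2) = 0.7071.
u_2 = a_2 − 0.7071·e_1 = (2.5000, -2.5000, -2.0000).

u_2 = (2.5000, -2.5000, -2.0000)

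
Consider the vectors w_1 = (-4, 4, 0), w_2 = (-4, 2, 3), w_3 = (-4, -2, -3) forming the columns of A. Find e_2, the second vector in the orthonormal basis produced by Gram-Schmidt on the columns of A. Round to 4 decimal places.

e_2 = (-0.3015, -0.3015, 0.9045)

e_1 = w_1/‖w_1‖ = (-4, 4, 0)/5.6569 = (-0.7071, 0.7071, 0.0000).
r_{12} = e_1·w_2 = 4.2426.
u_2 = w_2 − 4.2426·e_1 = (-1.0000, -1.0000, 3.0000).
‖u_2‖ = 3.3166, so e_2 = (-0.3015, -0.3015, 0.9045).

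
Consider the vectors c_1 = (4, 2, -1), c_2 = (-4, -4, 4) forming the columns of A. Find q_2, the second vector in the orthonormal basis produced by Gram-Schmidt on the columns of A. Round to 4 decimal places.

q_2 = (0.4082, -0.4082, 0.8165)

q_1 = c_1/‖c_1‖ = (4, 2, -1)/4.5826 = (0.8729, 0.4364, -0.2182).
r_{12} = q_1·c_2 = -6.1101.
u_2 = c_2 + 6.1101·q_1 = (1.3333, -1.3333, 2.6667).
‖u_2‖ = 3.2660, so q_2 = (0.4082, -0.4082, 0.8165).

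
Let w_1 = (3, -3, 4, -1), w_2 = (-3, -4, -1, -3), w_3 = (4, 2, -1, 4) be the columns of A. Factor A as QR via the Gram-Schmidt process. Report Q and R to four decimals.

w_1 = (3, -3, 4, -1); ‖w_1‖ = 5.9161, so e_1 = (0.5071, -0.5071, 0.6761, -0.1690).
e_1·w_2 = 0.5071·(-3) + (-0.5071)·(-4) + 0.6761·(-1) + (-0.1690)·(-3) = 0.3381.
u_2 = w_2 − 0.3381·e_1 = (-3.1714, -3.8286, -1.2286, -2.9429).
‖u_2‖ = 5.9064, so e_2 = (-0.5369, -0.6482, -0.2080, -0.4982).
e_1·w_3 = 0.5071·4 + (-0.5071)·2 + 0.6761·(-1) + (-0.1690)·4 = -0.3381; e_2·w_3 = (-0.5369)·4 + (-0.6482)·2 + (-0.2080)·(-1) + (-0.4982)·4 = -5.2292.
u_3 = w_3 + 0.3381·e_1 + 5.2292·e_2 = (1.3636, -1.5610, -1.8591, 1.3374).
‖u_3‖ = 3.0889, so e_3 = (0.4415, -0.5054, -0.6019, 0.4330).

Q = [[0.5071, -0.5369, 0.4415], [-0.5071, -0.6482, -0.5054], [0.6761, -0.2080, -0.6019], [-0.1690, -0.4982, 0.4330]], R = [[5.9161, 0.3381, -0.3381], [0.0000, 5.9064, -5.2292], [0.0000, 0.0000, 3.0889]]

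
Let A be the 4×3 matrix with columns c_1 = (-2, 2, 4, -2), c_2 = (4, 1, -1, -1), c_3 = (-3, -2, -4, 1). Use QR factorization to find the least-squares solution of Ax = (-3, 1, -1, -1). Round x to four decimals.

q_1 = c_1/‖c_1‖ = (-2, 2, 4, -2)/5.2915 = (-0.3780, 0.3780, 0.7559, -0.3780).
r_{12} = q_1·c_2 = -1.5119.
u_2 = c_2 + 1.5119·q_1 = (3.4286, 1.5714, 0.1429, -1.5714).
‖u_2‖ = 4.0883, so q_2 = (0.8386, 0.3844, 0.0349, -0.3844).
r_{13} = q_1·c_3 = -3.0237; r_{23} = q_2·c_3 = -3.8088.
u_3 = c_3 + 3.0237·q_1 + 3.8088·q_2 = (-0.9487, 0.6068, -1.5812, -1.6068).
‖u_3‖ = 2.5200, so q_3 = (-0.3765, 0.2408, -0.6275, -0.6376).
Qᵀb = (1.1339, -1.7821, 2.6353).
Back-substitute: x_3 = 2.6353/2.5200 = 1.0458.
x_2 = (-1.7821 + 3.8088·1.0458)/4.0883 = 0.5384.
x_1 = (1.1339 + 1.5119·0.5384 + 3.0237·1.0458)/5.2915 = 0.9657.

x = (0.9657, 0.5384, 1.0458)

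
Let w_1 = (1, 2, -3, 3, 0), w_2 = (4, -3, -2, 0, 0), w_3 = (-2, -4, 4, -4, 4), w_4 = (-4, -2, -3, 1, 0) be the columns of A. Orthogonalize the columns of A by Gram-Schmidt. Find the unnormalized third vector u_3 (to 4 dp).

e_1 = w_1/‖w_1‖ = (1, 2, -3, 3, 0)/4.7958 = (0.2085, 0.4170, -0.6255, 0.6255, 0.0000).
r_{12} = e_1·w_2 = 0.8341.
u_2 = w_2 − 0.8341·e_1 = (3.8261, -3.3478, -1.4783, -0.5217, 0.0000).
‖u_2‖ = 5.3202, so e_2 = (0.7192, -0.6293, -0.2779, -0.0981, 0.0000).
r_{13} = e_1·w_3 = -7.0895; r_{23} = e_2·w_3 = 0.3596.
u_3 = w_3 + 7.0895·e_1 − 0.3596·e_2 = (-0.7803, -0.8172, -0.3349, 0.4700, 4.0000).

u_3 = (-0.7803, -0.8172, -0.3349, 0.4700, 4.0000)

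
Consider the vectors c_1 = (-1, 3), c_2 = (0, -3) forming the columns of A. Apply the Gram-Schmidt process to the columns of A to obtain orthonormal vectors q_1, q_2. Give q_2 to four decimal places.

q_2 = (-0.9487, -0.3162)

c_1 = (-1, 3); ‖c_1‖ = 3.1623, so q_1 = (-0.3162, 0.9487).
q_1·c_2 = (-0.3162)·0 + 0.9487·(-3) = -2.8460.
u_2 = c_2 + 2.8460·q_1 = (-0.9000, -0.3000).
‖u_2‖ = 0.9487, so q_2 = (-0.9487, -0.3162).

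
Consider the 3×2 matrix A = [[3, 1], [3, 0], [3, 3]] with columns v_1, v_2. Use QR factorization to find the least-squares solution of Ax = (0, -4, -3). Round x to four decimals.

x = (-0.8095, 0.0714)

v_1 = (3, 3, 3); ‖v_1‖ = 5.1962, so q_1 = (0.5774, 0.5774, 0.5774).
q_1·v_2 = 0.5774·1 + 0.5774·0 + 0.5774·3 = 2.3094.
u_2 = v_2 − 2.3094·q_1 = (-0.3333, -1.3333, 1.6667).
‖u_2‖ = 2.1602, so q_2 = (-0.1543, -0.6172, 0.7715).
Qᵀb = (-4.0415, 0.1543).
Back-substitute: x_2 = 0.1543/2.1602 = 0.0714.
x_1 = (-4.0415 − 2.3094·0.0714)/5.1962 = -0.8095.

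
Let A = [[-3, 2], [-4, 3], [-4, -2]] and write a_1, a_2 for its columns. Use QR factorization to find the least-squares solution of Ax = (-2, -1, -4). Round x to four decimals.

a_1 = (-3, -4, -4); ‖a_1‖ = 6.4031, so q_1 = (-0.4685, -0.6247, -0.6247).
q_1·a_2 = (-0.4685)·2 + (-0.6247)·3 + (-0.6247)·(-2) = -1.5617.
u_2 = a_2 + 1.5617·q_1 = (1.2683, 2.0244, -2.9756).
‖u_2‖ = 3.8159, so q_2 = (0.3324, 0.5305, -0.7798).
Qᵀb = (4.0605, 1.9239).
Back-substitute: x_2 = 1.9239/3.8159 = 0.5042.
x_1 = (4.0605 + 1.5617·0.5042)/6.4031 = 0.7571.

x = (0.7571, 0.5042)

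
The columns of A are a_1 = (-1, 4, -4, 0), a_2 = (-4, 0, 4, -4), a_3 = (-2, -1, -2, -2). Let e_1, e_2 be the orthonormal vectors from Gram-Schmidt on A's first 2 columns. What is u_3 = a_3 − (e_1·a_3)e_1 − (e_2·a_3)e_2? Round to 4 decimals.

e_1 = a_1/‖a_1‖ = (-1, 4, -4, 0)/5.7446 = (-0.1741, 0.6963, -0.6963, 0.0000).
r_{12} = e_1·a_2 = -2.0889.
u_2 = a_2 + 2.0889·e_1 = (-4.3636, 1.4545, 2.5455, -4.0000).
‖u_2‖ = 6.6058, so e_2 = (-0.6606, 0.2202, 0.3853, -0.6055).
r_{13} = e_1·a_3 = 1.0445; r_{23} = e_2·a_3 = 1.5413.
u_3 = a_3 − 1.0445·e_1 − 1.5413·e_2 = (-0.8000, -2.0667, -1.8667, -1.0667).

u_3 = (-0.8000, -2.0667, -1.8667, -1.0667)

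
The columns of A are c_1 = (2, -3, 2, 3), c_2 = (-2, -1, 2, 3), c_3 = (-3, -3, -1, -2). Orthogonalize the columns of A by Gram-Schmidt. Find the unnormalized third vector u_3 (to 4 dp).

u_3 = (-1.8395, -3.6790, -0.9012, -1.8519)

c_1 = (2, -3, 2, 3); ‖c_1‖ = 5.0990, so q_1 = (0.3922, -0.5883, 0.3922, 0.5883).
q_1·c_2 = 0.3922·(-2) + (-0.5883)·(-1) + 0.3922·2 + 0.5883·3 = 2.3534.
u_2 = c_2 − 2.3534·q_1 = (-2.9231, 0.3846, 1.0769, 1.6154).
‖u_2‖ = 3.5301, so q_2 = (-0.8280, 0.1090, 0.3051, 0.4576).
q_1·c_3 = 0.3922·(-3) + (-0.5883)·(-3) + 0.3922·(-1) + 0.5883·(-2) = -0.9806; q_2·c_3 = (-0.8280)·(-3) + 0.1090·(-3) + 0.3051·(-1) + 0.4576·(-2) = 0.9370.
u_3 = c_3 + 0.9806·q_1 − 0.9370·q_2 = (-1.8395, -3.6790, -0.9012, -1.8519).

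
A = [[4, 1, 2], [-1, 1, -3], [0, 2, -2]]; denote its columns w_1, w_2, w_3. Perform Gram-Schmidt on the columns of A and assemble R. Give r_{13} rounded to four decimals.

r_{13} = 2.6679

w_1 = (4, -1, 0); ‖w_1‖ = 4.1231, so e_1 = (0.9701, -0.2425, 0.0000).
r_{13} = e_1·w_3 = 2.6679.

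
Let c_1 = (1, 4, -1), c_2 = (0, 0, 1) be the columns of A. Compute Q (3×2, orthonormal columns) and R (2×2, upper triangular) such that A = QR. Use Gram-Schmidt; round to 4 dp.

q_1 = c_1/‖c_1‖ = (1, 4, -1)/4.2426 = (0.2357, 0.9428, -0.2357).
r_{12} = q_1·c_2 = -0.2357.
u_2 = c_2 + 0.2357·q_1 = (0.0556, 0.2222, 0.9444).
‖u_2‖ = 0.9718, so q_2 = (0.0572, 0.2287, 0.9718).

Q = [[0.2357, 0.0572], [0.9428, 0.2287], [-0.2357, 0.9718]], R = [[4.2426, -0.2357], [0.0000, 0.9718]]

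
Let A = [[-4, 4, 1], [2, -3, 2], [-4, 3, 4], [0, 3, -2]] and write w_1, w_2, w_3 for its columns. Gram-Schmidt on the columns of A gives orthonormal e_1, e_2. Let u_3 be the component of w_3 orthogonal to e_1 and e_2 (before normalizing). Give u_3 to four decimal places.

w_1 = (-4, 2, -4, 0); ‖w_1‖ = 6.0000, so e_1 = (-0.6667, 0.3333, -0.6667, 0.0000).
e_1·w_2 = (-0.6667)·4 + 0.3333·(-3) + (-0.6667)·3 + 0.0000·3 = -5.6667.
u_2 = w_2 + 5.6667·e_1 = (0.2222, -1.1111, -0.7778, 3.0000).
‖u_2‖ = 3.2998, so e_2 = (0.0673, -0.3367, -0.2357, 0.9091).
e_1·w_3 = (-0.6667)·1 + 0.3333·2 + (-0.6667)·4 + 0.0000·(-2) = -2.6667; e_2·w_3 = 0.0673·1 + (-0.3367)·2 + (-0.2357)·4 + 0.9091·(-2) = -3.3672.
u_3 = w_3 + 2.6667·e_1 + 3.3672·e_2 = (-0.5510, 1.7551, 1.4286, 1.0612).

u_3 = (-0.5510, 1.7551, 1.4286, 1.0612)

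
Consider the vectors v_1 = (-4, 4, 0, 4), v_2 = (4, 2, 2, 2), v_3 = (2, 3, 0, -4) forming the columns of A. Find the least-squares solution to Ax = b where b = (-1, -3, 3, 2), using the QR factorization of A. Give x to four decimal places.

v_1 = (-4, 4, 0, 4); ‖v_1‖ = 6.9282, so q_1 = (-0.5774, 0.5774, 0.0000, 0.5774).
q_1·v_2 = (-0.5774)·4 + 0.5774·2 + 0.0000·2 + 0.5774·2 = 0.0000.
u_2 = v_2 + 0.0000·q_1 = (4.0000, 2.0000, 2.0000, 2.0000).
‖u_2‖ = 5.2915, so q_2 = (0.7559, 0.3780, 0.3780, 0.3780).
q_1·v_3 = (-0.5774)·2 + 0.5774·3 + 0.0000·0 + 0.5774·(-4) = -1.7321; q_2·v_3 = 0.7559·2 + 0.3780·3 + 0.3780·0 + 0.3780·(-4) = 1.1339.
u_3 = v_3 + 1.7321·q_1 − 1.1339·q_2 = (0.1429, 3.5714, -0.4286, -3.4286).
‖u_3‖ = 4.9713, so q_3 = (0.0287, 0.7184, -0.0862, -0.6897).
Qᵀb = (0.0000, 0.0000, -3.8219).
Back-substitute: x_3 = -3.8219/4.9713 = -0.7688.
x_2 = (0.0000 − 1.1339·(-0.7688))/5.2915 = 0.1647.
x_1 = (0.0000 + 0.0000·0.1647 + 1.7321·(-0.7688))/6.9282 = -0.1922.

x = (-0.1922, 0.1647, -0.7688)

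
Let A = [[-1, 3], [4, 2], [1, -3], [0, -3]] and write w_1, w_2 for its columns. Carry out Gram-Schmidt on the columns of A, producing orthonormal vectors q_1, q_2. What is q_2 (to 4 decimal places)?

w_1 = (-1, 4, 1, 0); ‖w_1‖ = 4.2426, so q_1 = (-0.2357, 0.9428, 0.2357, 0.0000).
q_1·w_2 = (-0.2357)·3 + 0.9428·2 + 0.2357·(-3) + 0.0000·(-3) = 0.4714.
u_2 = w_2 − 0.4714·q_1 = (3.1111, 1.5556, -3.1111, -3.0000).
‖u_2‖ = 5.5478, so q_2 = (0.5608, 0.2804, -0.5608, -0.5408).

q_2 = (0.5608, 0.2804, -0.5608, -0.5408)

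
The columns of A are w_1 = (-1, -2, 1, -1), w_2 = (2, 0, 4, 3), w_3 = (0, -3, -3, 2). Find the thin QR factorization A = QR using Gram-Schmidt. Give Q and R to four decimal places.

Q = [[-0.3780, 0.3457, 0.1143], [-0.7559, -0.0532, -0.6098], [0.3780, 0.7712, -0.5063], [-0.3780, 0.5319, 0.5989]], R = [[2.6458, -0.3780, 0.3780], [0.0000, 5.3719, -1.0903], [0.0000, 0.0000, 4.5462]]

w_1 = (-1, -2, 1, -1); ‖w_1‖ = 2.6458, so e_1 = (-0.3780, -0.7559, 0.3780, -0.3780).
e_1·w_2 = (-0.3780)·2 + (-0.7559)·0 + 0.3780·4 + (-0.3780)·3 = -0.3780.
u_2 = w_2 + 0.3780·e_1 = (1.8571, -0.2857, 4.1429, 2.8571).
‖u_2‖ = 5.3719, so e_2 = (0.3457, -0.0532, 0.7712, 0.5319).
e_1·w_3 = (-0.3780)·0 + (-0.7559)·(-3) + 0.3780·(-3) + (-0.3780)·2 = 0.3780; e_2·w_3 = 0.3457·0 + (-0.0532)·(-3) + 0.7712·(-3) + 0.5319·2 = -1.0903.
u_3 = w_3 − 0.3780·e_1 + 1.0903·e_2 = (0.5198, -2.7723, -2.3020, 2.7228).
‖u_3‖ = 4.5462, so e_3 = (0.1143, -0.6098, -0.5063, 0.5989).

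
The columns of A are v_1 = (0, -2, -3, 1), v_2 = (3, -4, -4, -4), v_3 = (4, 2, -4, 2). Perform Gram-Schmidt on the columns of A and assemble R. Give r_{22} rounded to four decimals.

v_1 = (0, -2, -3, 1); ‖v_1‖ = 3.7417, so e_1 = (0.0000, -0.5345, -0.8018, 0.2673).
e_1·v_2 = 0.0000·3 + (-0.5345)·(-4) + (-0.8018)·(-4) + 0.2673·(-4) = 4.2762.
u_2 = v_2 − 4.2762·e_1 = (3.0000, -1.7143, -0.5714, -5.1429).
r_{22} = ‖u_2‖ = 6.2221.

r_{22} = 6.2221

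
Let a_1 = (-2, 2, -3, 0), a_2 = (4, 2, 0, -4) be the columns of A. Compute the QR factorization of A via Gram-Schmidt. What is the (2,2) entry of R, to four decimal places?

r_{22} = 5.9210

e_1 = a_1/‖a_1‖ = (-2, 2, -3, 0)/4.1231 = (-0.4851, 0.4851, -0.7276, 0.0000).
r_{12} = e_1·a_2 = -0.9701.
u_2 = a_2 + 0.9701·e_1 = (3.5294, 2.4706, -0.7059, -4.0000).
r_{22} = ‖u_2‖ = 5.9210.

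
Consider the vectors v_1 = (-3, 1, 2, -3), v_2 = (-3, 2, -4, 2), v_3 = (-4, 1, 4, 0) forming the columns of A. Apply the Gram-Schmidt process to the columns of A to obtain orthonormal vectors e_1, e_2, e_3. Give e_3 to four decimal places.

e_1 = v_1/‖v_1‖ = (-3, 1, 2, -3)/4.7958 = (-0.6255, 0.2085, 0.4170, -0.6255).
r_{12} = e_1·v_2 = -0.6255.
u_2 = v_2 + 0.6255·e_1 = (-3.3913, 2.1304, -3.7391, 1.6087).
‖u_2‖ = 5.7104, so e_2 = (-0.5939, 0.3731, -0.6548, 0.2817).
r_{13} = e_1·v_3 = 4.3788; r_{23} = e_2·v_3 = 0.1294.
u_3 = v_3 − 4.3788·e_1 − 0.1294·e_2 = (-1.1840, 0.0387, 2.2587, 2.7027).
‖u_3‖ = 3.7161, so e_3 = (-0.3186, 0.0104, 0.6078, 0.7273).

e_3 = (-0.3186, 0.0104, 0.6078, 0.7273)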